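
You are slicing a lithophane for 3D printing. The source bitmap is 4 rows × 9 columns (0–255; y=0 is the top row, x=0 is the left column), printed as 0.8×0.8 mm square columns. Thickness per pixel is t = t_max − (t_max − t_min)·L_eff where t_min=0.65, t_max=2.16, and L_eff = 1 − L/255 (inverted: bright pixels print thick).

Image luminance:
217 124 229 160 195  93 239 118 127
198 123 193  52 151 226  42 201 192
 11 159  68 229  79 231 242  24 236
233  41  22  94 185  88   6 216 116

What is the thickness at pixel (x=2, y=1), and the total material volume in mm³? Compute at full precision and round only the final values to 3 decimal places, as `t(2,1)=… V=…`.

t(2,1)=1.793 V=34.531

span = t_max - t_min = 2.16 - 0.65 = 1.510
L(2,1) = 193, L_eff = 1 - 193/255 = 0.243137 (inverted)
t(2,1) = 2.16 - 1.510·0.243137 = 1.793
Σt over all 4·9 pixels = 22931/425 ≈ 53.9552941
V = pitch²·Σt = 0.8²·22931/425 = 34.531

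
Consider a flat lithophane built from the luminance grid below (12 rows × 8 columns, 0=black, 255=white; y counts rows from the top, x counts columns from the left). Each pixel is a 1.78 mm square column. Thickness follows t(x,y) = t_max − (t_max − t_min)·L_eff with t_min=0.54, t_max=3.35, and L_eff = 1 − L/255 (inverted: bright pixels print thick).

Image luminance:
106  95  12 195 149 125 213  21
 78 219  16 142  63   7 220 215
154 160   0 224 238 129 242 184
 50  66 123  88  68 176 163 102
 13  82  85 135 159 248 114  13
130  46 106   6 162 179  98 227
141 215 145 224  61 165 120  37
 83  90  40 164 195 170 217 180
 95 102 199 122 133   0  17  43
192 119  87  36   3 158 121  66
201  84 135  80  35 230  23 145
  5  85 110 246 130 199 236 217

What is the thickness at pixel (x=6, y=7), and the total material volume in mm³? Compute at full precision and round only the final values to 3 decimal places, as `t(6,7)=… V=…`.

t(6,7)=2.931 V=574.391

span = t_max - t_min = 3.35 - 0.54 = 2.810
L(6,7) = 217, L_eff = 1 - 217/255 = 0.149020 (inverted)
t(6,7) = 3.35 - 2.810·0.149020 = 2.931
Σt over all 12·8 pixels = 271931/1500 ≈ 181.2873333
V = pitch²·Σt = 1.78²·271931/1500 = 574.391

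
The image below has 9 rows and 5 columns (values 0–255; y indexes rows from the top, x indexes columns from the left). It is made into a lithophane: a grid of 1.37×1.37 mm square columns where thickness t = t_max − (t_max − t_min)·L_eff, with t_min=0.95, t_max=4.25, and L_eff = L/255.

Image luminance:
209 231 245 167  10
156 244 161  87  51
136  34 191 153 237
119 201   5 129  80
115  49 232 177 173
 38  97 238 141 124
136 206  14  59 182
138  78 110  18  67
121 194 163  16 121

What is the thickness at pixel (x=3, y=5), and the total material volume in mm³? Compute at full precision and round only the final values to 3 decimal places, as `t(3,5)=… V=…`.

span = t_max - t_min = 4.25 - 0.95 = 3.300
L(3,5) = 141, L_eff = 141/255 = 0.552941
t(3,5) = 4.25 - 3.300·0.552941 = 2.425
Σt over all 9·5 pixels = 196359/1700 ≈ 115.5052941
V = pitch²·Σt = 1.37²·196359/1700 = 216.792

t(3,5)=2.425 V=216.792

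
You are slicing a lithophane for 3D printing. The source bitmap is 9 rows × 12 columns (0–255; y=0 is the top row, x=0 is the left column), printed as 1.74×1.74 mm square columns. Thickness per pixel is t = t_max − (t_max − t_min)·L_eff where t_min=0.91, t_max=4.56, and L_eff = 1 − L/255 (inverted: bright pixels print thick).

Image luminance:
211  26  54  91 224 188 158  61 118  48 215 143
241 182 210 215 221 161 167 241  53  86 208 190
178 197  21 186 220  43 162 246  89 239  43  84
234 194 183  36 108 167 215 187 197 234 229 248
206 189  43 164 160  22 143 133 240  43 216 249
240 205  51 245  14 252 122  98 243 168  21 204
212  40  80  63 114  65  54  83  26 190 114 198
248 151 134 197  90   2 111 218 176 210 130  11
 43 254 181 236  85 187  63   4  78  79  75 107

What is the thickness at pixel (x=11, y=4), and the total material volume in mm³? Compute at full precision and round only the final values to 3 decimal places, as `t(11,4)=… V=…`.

span = t_max - t_min = 4.56 - 0.91 = 3.650
L(11,4) = 249, L_eff = 1 - 249/255 = 0.023529 (inverted)
t(11,4) = 4.56 - 3.650·0.023529 = 4.474
Σt over all 9·12 pixels = 410591/1275 ≈ 322.0321569
V = pitch²·Σt = 1.74²·410591/1275 = 974.985

t(11,4)=4.474 V=974.985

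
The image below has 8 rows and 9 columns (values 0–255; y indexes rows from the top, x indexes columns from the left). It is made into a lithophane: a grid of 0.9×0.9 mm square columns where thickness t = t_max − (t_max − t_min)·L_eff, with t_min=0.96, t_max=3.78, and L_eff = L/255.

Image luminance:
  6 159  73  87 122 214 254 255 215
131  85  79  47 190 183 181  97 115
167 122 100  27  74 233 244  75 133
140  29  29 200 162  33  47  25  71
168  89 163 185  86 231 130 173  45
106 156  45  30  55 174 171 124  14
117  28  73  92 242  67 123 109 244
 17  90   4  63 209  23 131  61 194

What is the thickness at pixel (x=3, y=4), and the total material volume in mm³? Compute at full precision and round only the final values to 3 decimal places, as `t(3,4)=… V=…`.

t(3,4)=1.734 V=144.883

span = t_max - t_min = 3.78 - 0.96 = 2.820
L(3,4) = 185, L_eff = 185/255 = 0.725490
t(3,4) = 3.78 - 2.820·0.725490 = 1.734
Σt over all 8·9 pixels = 380094/2125 ≈ 178.8677647
V = pitch²·Σt = 0.9²·380094/2125 = 144.883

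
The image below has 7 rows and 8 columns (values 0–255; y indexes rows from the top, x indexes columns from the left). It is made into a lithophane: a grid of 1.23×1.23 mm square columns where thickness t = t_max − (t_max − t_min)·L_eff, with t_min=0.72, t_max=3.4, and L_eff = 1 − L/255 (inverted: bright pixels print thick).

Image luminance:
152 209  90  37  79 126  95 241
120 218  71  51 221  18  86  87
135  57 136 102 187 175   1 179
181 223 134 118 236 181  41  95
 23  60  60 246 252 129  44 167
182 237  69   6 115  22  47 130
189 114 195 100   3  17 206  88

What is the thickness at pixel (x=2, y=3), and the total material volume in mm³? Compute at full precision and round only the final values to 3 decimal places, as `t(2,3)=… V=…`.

t(2,3)=2.128 V=168.852

span = t_max - t_min = 3.4 - 0.72 = 2.680
L(2,3) = 134, L_eff = 1 - 134/255 = 0.474510 (inverted)
t(2,3) = 3.4 - 2.680·0.474510 = 2.128
Σt over all 7·8 pixels = 111.608
V = pitch²·Σt = 1.23²·111.608 = 168.852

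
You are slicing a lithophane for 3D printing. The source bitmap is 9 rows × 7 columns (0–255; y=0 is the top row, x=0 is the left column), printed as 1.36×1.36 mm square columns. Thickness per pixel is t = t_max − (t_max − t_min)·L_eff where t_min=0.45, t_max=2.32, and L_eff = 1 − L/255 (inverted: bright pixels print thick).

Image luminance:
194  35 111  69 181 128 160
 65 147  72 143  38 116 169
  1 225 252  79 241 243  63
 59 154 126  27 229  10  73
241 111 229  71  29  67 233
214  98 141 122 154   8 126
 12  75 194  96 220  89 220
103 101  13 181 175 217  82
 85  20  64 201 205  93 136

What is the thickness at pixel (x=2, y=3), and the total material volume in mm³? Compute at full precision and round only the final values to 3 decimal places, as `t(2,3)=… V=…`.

span = t_max - t_min = 2.32 - 0.45 = 1.870
L(2,3) = 126, L_eff = 1 - 126/255 = 0.505882 (inverted)
t(2,3) = 2.32 - 1.870·0.505882 = 1.374
Σt over all 9·7 pixels = 85.814
V = pitch²·Σt = 1.36²·85.814 = 158.722

t(2,3)=1.374 V=158.722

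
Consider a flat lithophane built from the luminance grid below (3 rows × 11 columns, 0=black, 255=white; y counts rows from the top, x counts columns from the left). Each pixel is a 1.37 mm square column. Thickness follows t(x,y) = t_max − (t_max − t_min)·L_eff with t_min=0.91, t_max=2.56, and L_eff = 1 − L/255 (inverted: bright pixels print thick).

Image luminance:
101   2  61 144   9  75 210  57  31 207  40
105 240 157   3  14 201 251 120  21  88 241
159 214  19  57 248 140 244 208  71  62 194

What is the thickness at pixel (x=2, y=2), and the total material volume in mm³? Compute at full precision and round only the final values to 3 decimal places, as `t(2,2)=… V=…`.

span = t_max - t_min = 2.56 - 0.91 = 1.650
L(2,2) = 19, L_eff = 1 - 19/255 = 0.925490 (inverted)
t(2,2) = 2.56 - 1.650·0.925490 = 1.033
Σt over all 3·11 pixels = 18997/340 ≈ 55.8735294
V = pitch²·Σt = 1.37²·18997/340 = 104.869

t(2,2)=1.033 V=104.869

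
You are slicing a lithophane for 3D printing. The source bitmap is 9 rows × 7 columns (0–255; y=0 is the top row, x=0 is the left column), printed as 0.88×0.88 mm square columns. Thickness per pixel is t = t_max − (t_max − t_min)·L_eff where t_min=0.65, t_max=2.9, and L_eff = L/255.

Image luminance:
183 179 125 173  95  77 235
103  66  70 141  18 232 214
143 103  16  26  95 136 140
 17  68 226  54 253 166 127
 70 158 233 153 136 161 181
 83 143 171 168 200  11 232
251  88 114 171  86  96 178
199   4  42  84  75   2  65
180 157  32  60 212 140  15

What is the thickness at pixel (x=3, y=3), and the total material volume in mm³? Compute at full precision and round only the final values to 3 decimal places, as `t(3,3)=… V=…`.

t(3,3)=2.424 V=87.967

span = t_max - t_min = 2.9 - 0.65 = 2.250
L(3,3) = 54, L_eff = 54/255 = 0.211765
t(3,3) = 2.9 - 2.250·0.211765 = 2.424
Σt over all 9·7 pixels = 19311/170 ≈ 113.5941176
V = pitch²·Σt = 0.88²·19311/170 = 87.967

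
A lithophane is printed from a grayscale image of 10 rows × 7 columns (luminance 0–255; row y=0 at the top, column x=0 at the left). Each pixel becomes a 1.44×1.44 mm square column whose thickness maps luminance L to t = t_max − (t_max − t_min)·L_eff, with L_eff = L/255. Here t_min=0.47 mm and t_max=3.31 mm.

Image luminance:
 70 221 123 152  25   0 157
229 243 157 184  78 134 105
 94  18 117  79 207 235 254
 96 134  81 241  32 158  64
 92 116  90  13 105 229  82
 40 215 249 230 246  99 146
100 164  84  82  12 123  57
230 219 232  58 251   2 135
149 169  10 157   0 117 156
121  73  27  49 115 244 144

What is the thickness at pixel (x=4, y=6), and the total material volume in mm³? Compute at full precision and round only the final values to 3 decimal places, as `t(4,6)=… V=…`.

t(4,6)=3.176 V=274.453

span = t_max - t_min = 3.31 - 0.47 = 2.840
L(4,6) = 12, L_eff = 12/255 = 0.047059
t(4,6) = 3.31 - 2.840·0.047059 = 3.176
Σt over all 10·7 pixels = 337507/2550 ≈ 132.3556863
V = pitch²·Σt = 1.44²·337507/2550 = 274.453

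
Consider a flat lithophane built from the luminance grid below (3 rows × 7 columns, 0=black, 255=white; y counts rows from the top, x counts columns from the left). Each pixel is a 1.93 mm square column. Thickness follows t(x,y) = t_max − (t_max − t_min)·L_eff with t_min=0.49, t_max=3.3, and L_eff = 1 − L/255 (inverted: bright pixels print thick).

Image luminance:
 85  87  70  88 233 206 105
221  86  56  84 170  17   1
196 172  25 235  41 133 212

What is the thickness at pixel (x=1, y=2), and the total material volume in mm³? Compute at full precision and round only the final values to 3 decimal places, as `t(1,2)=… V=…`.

t(1,2)=2.385 V=141.891

span = t_max - t_min = 3.3 - 0.49 = 2.810
L(1,2) = 172, L_eff = 1 - 172/255 = 0.325490 (inverted)
t(1,2) = 3.3 - 2.810·0.325490 = 2.385
Σt over all 3·7 pixels = 161893/4250 ≈ 38.0924706
V = pitch²·Σt = 1.93²·161893/4250 = 141.891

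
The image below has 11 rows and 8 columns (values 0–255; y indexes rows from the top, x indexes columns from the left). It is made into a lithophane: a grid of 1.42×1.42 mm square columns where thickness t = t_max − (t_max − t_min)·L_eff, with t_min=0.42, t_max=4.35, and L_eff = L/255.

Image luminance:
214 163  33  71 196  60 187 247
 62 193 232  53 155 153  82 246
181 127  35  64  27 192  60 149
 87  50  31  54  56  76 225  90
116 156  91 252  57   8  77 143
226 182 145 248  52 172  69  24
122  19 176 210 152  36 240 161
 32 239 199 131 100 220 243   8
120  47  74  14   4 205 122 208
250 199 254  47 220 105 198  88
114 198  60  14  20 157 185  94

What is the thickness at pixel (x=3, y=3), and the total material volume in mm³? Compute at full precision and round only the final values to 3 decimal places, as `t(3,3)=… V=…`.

span = t_max - t_min = 4.35 - 0.42 = 3.930
L(3,3) = 54, L_eff = 54/255 = 0.211765
t(3,3) = 4.35 - 3.930·0.211765 = 3.518
Σt over all 11·8 pixels = 896313/4250 ≈ 210.8971765
V = pitch²·Σt = 1.42²·896313/4250 = 425.253

t(3,3)=3.518 V=425.253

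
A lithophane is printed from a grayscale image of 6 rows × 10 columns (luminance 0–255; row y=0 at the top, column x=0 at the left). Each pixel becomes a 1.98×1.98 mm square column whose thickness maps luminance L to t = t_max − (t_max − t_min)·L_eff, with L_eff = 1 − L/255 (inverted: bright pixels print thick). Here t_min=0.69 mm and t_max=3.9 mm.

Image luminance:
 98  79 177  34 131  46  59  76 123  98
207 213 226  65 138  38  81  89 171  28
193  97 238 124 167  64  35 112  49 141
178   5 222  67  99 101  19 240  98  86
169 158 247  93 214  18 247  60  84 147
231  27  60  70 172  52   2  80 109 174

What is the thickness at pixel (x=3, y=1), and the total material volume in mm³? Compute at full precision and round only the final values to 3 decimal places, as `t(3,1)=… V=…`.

t(3,1)=1.508 V=504.109

span = t_max - t_min = 3.9 - 0.69 = 3.210
L(3,1) = 65, L_eff = 1 - 65/255 = 0.745098 (inverted)
t(3,1) = 3.9 - 3.210·0.745098 = 1.508
Σt over all 6·10 pixels = 546491/4250 ≈ 128.5861176
V = pitch²·Σt = 1.98²·546491/4250 = 504.109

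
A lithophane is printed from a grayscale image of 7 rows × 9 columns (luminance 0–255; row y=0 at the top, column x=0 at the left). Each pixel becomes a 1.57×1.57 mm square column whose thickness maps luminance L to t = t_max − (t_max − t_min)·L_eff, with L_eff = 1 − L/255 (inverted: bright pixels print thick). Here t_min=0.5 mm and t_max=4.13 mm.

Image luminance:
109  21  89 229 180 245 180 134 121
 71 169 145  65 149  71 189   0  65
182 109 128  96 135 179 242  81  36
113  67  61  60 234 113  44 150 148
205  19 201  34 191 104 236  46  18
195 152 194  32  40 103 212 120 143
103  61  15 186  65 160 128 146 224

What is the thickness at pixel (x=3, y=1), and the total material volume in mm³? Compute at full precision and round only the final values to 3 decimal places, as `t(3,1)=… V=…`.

t(3,1)=1.425 V=349.335

span = t_max - t_min = 4.13 - 0.5 = 3.630
L(3,1) = 65, L_eff = 1 - 65/255 = 0.745098 (inverted)
t(3,1) = 4.13 - 3.630·0.745098 = 1.425
Σt over all 7·9 pixels = 1204653/8500 ≈ 141.7238824
V = pitch²·Σt = 1.57²·1204653/8500 = 349.335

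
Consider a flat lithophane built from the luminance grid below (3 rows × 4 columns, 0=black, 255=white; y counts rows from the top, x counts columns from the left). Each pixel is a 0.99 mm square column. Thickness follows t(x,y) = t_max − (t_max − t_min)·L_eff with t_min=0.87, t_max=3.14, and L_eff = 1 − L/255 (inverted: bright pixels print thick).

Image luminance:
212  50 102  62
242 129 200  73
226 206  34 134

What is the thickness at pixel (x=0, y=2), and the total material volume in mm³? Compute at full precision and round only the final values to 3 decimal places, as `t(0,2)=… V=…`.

span = t_max - t_min = 3.14 - 0.87 = 2.270
L(0,2) = 226, L_eff = 1 - 226/255 = 0.113725 (inverted)
t(0,2) = 3.14 - 2.270·0.113725 = 2.882
Σt over all 3·4 pixels = 64531/2550 ≈ 25.3062745
V = pitch²·Σt = 0.99²·64531/2550 = 24.803

t(0,2)=2.882 V=24.803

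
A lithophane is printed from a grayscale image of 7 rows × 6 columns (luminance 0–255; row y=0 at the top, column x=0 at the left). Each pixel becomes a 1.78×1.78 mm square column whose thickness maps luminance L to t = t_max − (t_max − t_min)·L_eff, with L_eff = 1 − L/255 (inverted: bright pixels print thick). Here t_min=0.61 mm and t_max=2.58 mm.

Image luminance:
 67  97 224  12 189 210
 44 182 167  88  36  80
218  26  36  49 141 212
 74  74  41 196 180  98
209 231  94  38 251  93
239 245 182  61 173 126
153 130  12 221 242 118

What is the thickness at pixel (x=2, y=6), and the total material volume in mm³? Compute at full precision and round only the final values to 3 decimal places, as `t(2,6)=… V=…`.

span = t_max - t_min = 2.58 - 0.61 = 1.970
L(2,6) = 12, L_eff = 1 - 12/255 = 0.952941 (inverted)
t(2,6) = 2.58 - 1.970·0.952941 = 0.703
Σt over all 7·6 pixels = 68.566
V = pitch²·Σt = 1.78²·68.566 = 217.245

t(2,6)=0.703 V=217.245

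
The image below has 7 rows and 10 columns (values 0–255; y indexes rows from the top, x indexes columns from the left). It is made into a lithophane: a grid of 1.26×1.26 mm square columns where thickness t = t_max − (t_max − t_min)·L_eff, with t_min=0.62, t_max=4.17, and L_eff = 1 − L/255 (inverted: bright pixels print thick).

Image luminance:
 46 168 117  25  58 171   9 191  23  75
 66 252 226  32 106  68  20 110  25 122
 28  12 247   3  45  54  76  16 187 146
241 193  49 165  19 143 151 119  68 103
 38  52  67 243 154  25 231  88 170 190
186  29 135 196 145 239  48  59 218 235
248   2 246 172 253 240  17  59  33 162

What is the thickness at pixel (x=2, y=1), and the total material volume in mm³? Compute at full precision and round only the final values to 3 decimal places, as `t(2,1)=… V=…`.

span = t_max - t_min = 4.17 - 0.62 = 3.550
L(2,1) = 226, L_eff = 1 - 226/255 = 0.113725 (inverted)
t(2,1) = 4.17 - 3.550·0.113725 = 3.766
Σt over all 7·10 pixels = 160069/1020 ≈ 156.9303922
V = pitch²·Σt = 1.26²·160069/1020 = 249.143

t(2,1)=3.766 V=249.143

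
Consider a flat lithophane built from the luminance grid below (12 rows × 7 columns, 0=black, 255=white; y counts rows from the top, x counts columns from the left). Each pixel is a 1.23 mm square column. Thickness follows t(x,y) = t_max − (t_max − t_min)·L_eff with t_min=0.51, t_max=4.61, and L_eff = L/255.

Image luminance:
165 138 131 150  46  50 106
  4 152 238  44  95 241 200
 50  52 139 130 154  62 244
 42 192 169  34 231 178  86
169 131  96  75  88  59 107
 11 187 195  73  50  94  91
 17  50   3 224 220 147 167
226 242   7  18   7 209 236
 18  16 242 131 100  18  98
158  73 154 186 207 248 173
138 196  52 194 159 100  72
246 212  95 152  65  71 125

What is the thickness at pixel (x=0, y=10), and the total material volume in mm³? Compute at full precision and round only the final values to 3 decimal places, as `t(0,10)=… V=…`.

t(0,10)=2.391 V=332.364

span = t_max - t_min = 4.61 - 0.51 = 4.100
L(0,10) = 138, L_eff = 138/255 = 0.541176
t(0,10) = 4.61 - 4.100·0.541176 = 2.391
Σt over all 12·7 pixels = 32953/150 ≈ 219.6866667
V = pitch²·Σt = 1.23²·32953/150 = 332.364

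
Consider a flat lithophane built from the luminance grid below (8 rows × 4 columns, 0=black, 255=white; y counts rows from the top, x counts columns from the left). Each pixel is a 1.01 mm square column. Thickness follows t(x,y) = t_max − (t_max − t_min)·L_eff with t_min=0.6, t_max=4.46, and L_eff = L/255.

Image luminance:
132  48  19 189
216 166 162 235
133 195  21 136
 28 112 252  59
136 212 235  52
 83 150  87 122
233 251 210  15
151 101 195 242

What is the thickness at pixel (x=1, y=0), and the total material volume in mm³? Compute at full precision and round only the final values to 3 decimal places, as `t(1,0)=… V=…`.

span = t_max - t_min = 4.46 - 0.6 = 3.860
L(1,0) = 48, L_eff = 48/255 = 0.188235
t(1,0) = 4.46 - 3.860·0.188235 = 3.733
Σt over all 8·4 pixels = 156021/2125 ≈ 73.4216471
V = pitch²·Σt = 1.01²·156021/2125 = 74.897

t(1,0)=3.733 V=74.897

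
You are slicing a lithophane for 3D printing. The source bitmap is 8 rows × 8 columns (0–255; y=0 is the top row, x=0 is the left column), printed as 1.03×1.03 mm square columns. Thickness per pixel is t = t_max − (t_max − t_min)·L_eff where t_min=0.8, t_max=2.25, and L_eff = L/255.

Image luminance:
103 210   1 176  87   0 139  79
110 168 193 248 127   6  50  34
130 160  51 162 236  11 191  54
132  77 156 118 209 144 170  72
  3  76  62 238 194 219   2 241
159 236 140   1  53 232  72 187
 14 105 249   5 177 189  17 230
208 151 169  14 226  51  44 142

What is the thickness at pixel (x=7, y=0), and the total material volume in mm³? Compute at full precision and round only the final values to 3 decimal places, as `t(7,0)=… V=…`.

t(7,0)=1.801 V=105.052

span = t_max - t_min = 2.25 - 0.8 = 1.450
L(7,0) = 79, L_eff = 79/255 = 0.309804
t(7,0) = 2.25 - 1.450·0.309804 = 1.801
Σt over all 8·8 pixels = 50501/510 ≈ 99.0215686
V = pitch²·Σt = 1.03²·50501/510 = 105.052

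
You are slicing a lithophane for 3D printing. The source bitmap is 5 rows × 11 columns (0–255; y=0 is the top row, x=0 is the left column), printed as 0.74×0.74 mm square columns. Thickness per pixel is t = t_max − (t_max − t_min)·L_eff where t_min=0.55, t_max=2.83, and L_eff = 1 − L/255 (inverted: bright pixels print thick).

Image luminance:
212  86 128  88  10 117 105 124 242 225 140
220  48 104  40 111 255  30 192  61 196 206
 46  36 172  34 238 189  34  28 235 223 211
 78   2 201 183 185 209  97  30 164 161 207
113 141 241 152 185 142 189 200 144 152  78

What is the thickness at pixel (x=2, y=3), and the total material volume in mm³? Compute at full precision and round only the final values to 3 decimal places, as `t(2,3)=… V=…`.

span = t_max - t_min = 2.83 - 0.55 = 2.280
L(2,3) = 201, L_eff = 1 - 201/255 = 0.211765 (inverted)
t(2,3) = 2.83 - 2.280·0.211765 = 2.347
Σt over all 5·11 pixels = 167553/1700 ≈ 98.5605882
V = pitch²·Σt = 0.74²·167553/1700 = 53.972

t(2,3)=2.347 V=53.972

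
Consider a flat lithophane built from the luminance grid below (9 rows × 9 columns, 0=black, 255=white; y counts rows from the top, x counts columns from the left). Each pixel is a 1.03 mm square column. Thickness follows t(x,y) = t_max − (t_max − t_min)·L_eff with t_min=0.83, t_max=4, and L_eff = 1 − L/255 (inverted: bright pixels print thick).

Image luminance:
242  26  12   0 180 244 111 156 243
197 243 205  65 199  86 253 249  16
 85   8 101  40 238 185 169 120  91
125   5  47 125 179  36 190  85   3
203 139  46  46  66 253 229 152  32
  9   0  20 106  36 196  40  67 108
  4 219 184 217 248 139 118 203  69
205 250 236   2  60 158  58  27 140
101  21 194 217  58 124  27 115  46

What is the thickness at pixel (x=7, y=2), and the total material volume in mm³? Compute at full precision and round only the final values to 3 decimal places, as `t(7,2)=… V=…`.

t(7,2)=2.322 V=199.872

span = t_max - t_min = 4 - 0.83 = 3.170
L(7,2) = 120, L_eff = 1 - 120/255 = 0.529412 (inverted)
t(7,2) = 4 - 3.170·0.529412 = 2.322
Σt over all 9·9 pixels = 400347/2125 ≈ 188.3985882
V = pitch²·Σt = 1.03²·400347/2125 = 199.872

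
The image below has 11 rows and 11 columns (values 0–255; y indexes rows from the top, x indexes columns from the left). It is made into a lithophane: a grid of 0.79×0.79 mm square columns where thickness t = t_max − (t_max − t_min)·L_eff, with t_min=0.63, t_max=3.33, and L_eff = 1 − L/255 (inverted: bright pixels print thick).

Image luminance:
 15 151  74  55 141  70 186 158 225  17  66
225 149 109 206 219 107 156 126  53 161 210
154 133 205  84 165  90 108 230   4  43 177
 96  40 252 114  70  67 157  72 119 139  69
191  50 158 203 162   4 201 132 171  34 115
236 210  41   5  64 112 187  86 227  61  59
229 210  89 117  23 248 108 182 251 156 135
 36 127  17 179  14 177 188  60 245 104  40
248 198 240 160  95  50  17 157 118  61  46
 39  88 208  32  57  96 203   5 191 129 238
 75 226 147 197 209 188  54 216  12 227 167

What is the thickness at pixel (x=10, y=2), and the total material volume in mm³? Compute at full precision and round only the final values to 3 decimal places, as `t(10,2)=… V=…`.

span = t_max - t_min = 3.33 - 0.63 = 2.700
L(10,2) = 177, L_eff = 1 - 177/255 = 0.305882 (inverted)
t(10,2) = 3.33 - 2.700·0.305882 = 2.504
Σt over all 11·11 pixels = 408681/1700 ≈ 240.4005882
V = pitch²·Σt = 0.79²·408681/1700 = 150.034

t(10,2)=2.504 V=150.034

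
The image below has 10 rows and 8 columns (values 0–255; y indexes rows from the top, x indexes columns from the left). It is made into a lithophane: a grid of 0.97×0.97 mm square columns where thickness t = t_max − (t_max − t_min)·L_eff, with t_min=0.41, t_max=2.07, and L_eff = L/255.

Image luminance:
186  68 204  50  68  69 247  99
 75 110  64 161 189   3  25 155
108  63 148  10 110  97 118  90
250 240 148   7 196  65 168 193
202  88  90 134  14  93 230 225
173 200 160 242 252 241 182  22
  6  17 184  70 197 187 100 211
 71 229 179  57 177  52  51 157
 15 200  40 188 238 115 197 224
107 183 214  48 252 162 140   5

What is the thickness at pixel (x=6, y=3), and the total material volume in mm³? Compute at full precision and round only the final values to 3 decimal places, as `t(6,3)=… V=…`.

span = t_max - t_min = 2.07 - 0.41 = 1.660
L(6,3) = 168, L_eff = 168/255 = 0.658824
t(6,3) = 2.07 - 1.660·0.658824 = 0.976
Σt over all 10·8 pixels = 82079/850 ≈ 96.5635294
V = pitch²·Σt = 0.97²·82079/850 = 90.857

t(6,3)=0.976 V=90.857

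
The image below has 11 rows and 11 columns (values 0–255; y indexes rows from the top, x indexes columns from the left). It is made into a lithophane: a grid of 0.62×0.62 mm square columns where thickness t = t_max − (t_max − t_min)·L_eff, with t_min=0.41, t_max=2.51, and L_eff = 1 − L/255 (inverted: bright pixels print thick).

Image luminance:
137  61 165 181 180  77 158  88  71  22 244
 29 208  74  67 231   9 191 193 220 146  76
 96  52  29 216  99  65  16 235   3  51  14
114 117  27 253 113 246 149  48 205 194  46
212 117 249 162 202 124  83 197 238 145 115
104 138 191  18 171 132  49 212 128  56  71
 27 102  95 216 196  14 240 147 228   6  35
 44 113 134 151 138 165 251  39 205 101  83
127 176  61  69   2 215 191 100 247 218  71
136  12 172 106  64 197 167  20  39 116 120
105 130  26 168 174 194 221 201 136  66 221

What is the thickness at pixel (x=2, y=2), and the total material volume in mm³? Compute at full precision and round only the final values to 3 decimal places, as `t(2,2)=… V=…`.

t(2,2)=0.649 V=67.593

span = t_max - t_min = 2.51 - 0.41 = 2.100
L(2,2) = 29, L_eff = 1 - 29/255 = 0.886275 (inverted)
t(2,2) = 2.51 - 2.100·0.886275 = 0.649
Σt over all 11·11 pixels = 298929/1700 ≈ 175.8405882
V = pitch²·Σt = 0.62²·298929/1700 = 67.593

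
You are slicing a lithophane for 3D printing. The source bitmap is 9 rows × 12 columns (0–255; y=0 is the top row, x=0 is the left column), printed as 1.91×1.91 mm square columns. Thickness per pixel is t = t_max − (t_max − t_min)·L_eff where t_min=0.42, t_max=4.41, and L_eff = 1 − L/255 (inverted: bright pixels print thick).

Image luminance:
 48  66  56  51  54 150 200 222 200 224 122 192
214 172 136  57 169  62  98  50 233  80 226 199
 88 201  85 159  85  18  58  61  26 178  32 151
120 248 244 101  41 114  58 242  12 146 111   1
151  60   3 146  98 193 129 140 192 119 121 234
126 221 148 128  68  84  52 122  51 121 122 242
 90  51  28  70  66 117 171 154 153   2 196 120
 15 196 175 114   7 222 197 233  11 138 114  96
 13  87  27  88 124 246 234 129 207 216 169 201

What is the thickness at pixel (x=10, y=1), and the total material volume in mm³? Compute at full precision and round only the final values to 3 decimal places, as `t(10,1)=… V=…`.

span = t_max - t_min = 4.41 - 0.42 = 3.990
L(10,1) = 226, L_eff = 1 - 226/255 = 0.113725 (inverted)
t(10,1) = 4.41 - 3.990·0.113725 = 3.956
Σt over all 9·12 pixels = 2168957/8500 ≈ 255.1714118
V = pitch²·Σt = 1.91²·2168957/8500 = 930.891

t(10,1)=3.956 V=930.891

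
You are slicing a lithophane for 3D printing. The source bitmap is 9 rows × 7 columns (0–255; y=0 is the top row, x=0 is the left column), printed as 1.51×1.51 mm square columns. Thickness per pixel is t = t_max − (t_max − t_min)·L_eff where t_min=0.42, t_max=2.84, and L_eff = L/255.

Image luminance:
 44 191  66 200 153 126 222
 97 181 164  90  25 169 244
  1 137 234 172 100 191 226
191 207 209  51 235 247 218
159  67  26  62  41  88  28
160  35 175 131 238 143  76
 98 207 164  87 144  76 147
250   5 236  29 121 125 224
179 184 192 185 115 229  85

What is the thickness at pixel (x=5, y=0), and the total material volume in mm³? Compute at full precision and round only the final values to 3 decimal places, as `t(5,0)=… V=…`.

t(5,0)=1.644 V=215.329

span = t_max - t_min = 2.84 - 0.42 = 2.420
L(5,0) = 126, L_eff = 126/255 = 0.494118
t(5,0) = 2.84 - 2.420·0.494118 = 1.644
Σt over all 9·7 pixels = 602044/6375 ≈ 94.4382745
V = pitch²·Σt = 1.51²·602044/6375 = 215.329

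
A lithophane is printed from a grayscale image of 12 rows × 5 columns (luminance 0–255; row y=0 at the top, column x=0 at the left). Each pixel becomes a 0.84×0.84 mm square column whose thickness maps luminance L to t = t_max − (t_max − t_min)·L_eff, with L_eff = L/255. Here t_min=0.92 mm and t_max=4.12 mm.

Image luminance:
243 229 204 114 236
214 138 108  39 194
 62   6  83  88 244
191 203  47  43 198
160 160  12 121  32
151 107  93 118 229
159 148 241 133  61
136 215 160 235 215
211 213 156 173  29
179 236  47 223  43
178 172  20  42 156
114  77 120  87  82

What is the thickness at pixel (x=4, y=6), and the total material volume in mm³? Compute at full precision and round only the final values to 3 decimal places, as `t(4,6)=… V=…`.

span = t_max - t_min = 4.12 - 0.92 = 3.200
L(4,6) = 61, L_eff = 61/255 = 0.239216
t(4,6) = 4.12 - 3.200·0.239216 = 3.355
Σt over all 12·5 pixels = 60644/425 ≈ 142.6917647
V = pitch²·Σt = 0.84²·60644/425 = 100.683

t(4,6)=3.355 V=100.683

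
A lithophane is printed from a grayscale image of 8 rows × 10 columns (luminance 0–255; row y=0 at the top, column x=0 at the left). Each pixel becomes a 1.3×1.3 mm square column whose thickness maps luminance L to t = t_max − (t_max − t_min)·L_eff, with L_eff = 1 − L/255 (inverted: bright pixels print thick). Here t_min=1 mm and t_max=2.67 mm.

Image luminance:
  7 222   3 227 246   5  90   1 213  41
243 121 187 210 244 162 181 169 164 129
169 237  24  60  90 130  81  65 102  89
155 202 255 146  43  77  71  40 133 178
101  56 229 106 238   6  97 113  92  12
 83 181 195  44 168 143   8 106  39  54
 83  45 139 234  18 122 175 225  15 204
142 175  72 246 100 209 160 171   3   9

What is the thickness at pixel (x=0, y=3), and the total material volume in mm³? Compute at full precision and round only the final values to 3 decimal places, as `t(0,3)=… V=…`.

t(0,3)=2.015 V=243.997

span = t_max - t_min = 2.67 - 1 = 1.670
L(0,3) = 155, L_eff = 1 - 155/255 = 0.392157 (inverted)
t(0,3) = 2.67 - 1.670·0.392157 = 2.015
Σt over all 8·10 pixels = 368161/2550 ≈ 144.3768627
V = pitch²·Σt = 1.3²·368161/2550 = 243.997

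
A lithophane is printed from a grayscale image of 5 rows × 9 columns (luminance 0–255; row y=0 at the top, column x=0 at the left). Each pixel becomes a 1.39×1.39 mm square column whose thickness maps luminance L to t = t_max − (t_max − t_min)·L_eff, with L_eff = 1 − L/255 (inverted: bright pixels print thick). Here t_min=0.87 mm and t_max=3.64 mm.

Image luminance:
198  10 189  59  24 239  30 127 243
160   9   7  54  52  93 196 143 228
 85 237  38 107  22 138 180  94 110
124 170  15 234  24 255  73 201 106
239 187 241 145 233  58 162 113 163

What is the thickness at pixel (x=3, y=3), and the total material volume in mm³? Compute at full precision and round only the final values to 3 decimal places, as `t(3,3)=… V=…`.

t(3,3)=3.412 V=197.686

span = t_max - t_min = 3.64 - 0.87 = 2.770
L(3,3) = 234, L_eff = 1 - 234/255 = 0.082353 (inverted)
t(3,3) = 3.64 - 2.770·0.082353 = 3.412
Σt over all 5·9 pixels = 130454/1275 ≈ 102.3168627
V = pitch²·Σt = 1.39²·130454/1275 = 197.686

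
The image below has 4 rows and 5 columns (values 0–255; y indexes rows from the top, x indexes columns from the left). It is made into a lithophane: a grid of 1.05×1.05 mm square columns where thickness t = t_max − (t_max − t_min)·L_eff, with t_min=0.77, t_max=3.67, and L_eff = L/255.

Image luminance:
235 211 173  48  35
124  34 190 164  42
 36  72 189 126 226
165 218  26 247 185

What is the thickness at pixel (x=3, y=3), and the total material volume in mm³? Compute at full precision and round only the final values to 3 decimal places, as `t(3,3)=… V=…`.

t(3,3)=0.861 V=46.494

span = t_max - t_min = 3.67 - 0.77 = 2.900
L(3,3) = 247, L_eff = 247/255 = 0.968627
t(3,3) = 3.67 - 2.900·0.968627 = 0.861
Σt over all 4·5 pixels = 53768/1275 ≈ 42.1709804
V = pitch²·Σt = 1.05²·53768/1275 = 46.494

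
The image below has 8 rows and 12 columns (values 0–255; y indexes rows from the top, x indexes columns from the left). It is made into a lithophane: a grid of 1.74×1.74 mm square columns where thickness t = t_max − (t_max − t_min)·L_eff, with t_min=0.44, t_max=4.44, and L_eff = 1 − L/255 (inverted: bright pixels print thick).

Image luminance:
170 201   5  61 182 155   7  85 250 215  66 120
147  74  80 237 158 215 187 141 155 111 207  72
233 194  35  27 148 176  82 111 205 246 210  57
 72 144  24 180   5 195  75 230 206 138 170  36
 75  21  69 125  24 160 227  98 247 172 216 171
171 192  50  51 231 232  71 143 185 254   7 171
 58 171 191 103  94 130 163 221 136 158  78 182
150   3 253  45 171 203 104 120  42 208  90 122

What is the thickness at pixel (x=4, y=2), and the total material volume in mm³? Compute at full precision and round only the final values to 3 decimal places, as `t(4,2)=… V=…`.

span = t_max - t_min = 4.44 - 0.44 = 4.000
L(4,2) = 148, L_eff = 1 - 148/255 = 0.419608 (inverted)
t(4,2) = 4.44 - 4.000·0.419608 = 2.762
Σt over all 8·12 pixels = 105012/425 ≈ 247.0870588
V = pitch²·Σt = 1.74²·105012/425 = 748.081

t(4,2)=2.762 V=748.081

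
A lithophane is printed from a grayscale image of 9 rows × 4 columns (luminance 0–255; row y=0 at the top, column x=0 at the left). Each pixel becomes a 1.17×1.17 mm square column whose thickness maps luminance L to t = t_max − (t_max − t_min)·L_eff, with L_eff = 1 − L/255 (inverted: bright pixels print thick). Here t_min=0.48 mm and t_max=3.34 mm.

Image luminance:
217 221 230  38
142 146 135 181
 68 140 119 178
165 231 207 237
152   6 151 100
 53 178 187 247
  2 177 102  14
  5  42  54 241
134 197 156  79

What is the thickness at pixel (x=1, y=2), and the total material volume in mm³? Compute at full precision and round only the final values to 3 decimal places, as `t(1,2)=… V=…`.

t(1,2)=2.050 V=99.376

span = t_max - t_min = 3.34 - 0.48 = 2.860
L(1,2) = 140, L_eff = 1 - 140/255 = 0.450980 (inverted)
t(1,2) = 3.34 - 2.860·0.450980 = 2.050
Σt over all 9·4 pixels = 154266/2125 ≈ 72.5957647
V = pitch²·Σt = 1.17²·154266/2125 = 99.376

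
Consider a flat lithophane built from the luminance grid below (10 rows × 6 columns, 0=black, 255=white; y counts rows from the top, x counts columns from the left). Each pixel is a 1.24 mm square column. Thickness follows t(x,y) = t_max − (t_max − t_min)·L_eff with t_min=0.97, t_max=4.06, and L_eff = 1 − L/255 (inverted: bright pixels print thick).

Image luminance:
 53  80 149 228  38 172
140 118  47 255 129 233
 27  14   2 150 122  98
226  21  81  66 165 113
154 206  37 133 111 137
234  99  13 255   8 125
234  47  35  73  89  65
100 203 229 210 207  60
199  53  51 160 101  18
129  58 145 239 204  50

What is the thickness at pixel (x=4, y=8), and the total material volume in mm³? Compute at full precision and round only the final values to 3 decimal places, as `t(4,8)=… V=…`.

t(4,8)=2.194 V=223.602

span = t_max - t_min = 4.06 - 0.97 = 3.090
L(4,8) = 101, L_eff = 1 - 101/255 = 0.603922 (inverted)
t(4,8) = 4.06 - 3.090·0.603922 = 2.194
Σt over all 10·6 pixels = 618047/4250 ≈ 145.4228235
V = pitch²·Σt = 1.24²·618047/4250 = 223.602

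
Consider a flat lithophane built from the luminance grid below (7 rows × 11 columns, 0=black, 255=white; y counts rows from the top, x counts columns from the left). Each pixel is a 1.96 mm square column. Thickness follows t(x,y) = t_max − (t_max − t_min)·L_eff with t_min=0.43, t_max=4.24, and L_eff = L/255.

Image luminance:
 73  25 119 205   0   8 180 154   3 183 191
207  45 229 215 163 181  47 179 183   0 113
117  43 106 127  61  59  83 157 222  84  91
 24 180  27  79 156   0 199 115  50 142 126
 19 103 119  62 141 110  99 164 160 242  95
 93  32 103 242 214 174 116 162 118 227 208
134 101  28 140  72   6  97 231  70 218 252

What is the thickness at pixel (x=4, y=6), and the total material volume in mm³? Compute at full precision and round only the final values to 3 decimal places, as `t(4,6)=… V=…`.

span = t_max - t_min = 4.24 - 0.43 = 3.810
L(4,6) = 72, L_eff = 72/255 = 0.282353
t(4,6) = 4.24 - 3.810·0.282353 = 3.164
Σt over all 7·11 pixels = 1593599/8500 ≈ 187.4822353
V = pitch²·Σt = 1.96²·1593599/8500 = 720.232

t(4,6)=3.164 V=720.232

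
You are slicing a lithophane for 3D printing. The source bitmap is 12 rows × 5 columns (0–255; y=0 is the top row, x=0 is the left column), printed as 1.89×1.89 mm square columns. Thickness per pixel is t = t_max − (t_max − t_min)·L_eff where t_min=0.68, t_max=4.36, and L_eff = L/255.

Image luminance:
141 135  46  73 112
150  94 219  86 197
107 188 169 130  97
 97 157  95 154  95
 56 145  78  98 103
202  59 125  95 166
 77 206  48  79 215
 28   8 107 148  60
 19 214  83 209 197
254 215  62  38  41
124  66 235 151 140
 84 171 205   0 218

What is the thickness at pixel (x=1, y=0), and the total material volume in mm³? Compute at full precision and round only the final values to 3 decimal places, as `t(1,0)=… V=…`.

t(1,0)=2.412 V=554.484

span = t_max - t_min = 4.36 - 0.68 = 3.680
L(1,0) = 135, L_eff = 135/255 = 0.529412
t(1,0) = 4.36 - 3.680·0.529412 = 2.412
Σt over all 12·5 pixels = 329856/2125 ≈ 155.2263529
V = pitch²·Σt = 1.89²·329856/2125 = 554.484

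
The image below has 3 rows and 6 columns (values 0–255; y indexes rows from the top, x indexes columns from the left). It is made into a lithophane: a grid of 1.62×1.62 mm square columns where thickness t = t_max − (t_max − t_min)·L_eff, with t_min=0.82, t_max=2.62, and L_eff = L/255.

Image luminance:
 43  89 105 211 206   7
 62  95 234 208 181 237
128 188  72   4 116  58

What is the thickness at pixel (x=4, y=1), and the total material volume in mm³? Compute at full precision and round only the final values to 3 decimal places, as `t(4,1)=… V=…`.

span = t_max - t_min = 2.62 - 0.82 = 1.800
L(4,1) = 181, L_eff = 181/255 = 0.709804
t(4,1) = 2.62 - 1.800·0.709804 = 1.342
Σt over all 3·6 pixels = 31.32
V = pitch²·Σt = 1.62²·31.32 = 82.196

t(4,1)=1.342 V=82.196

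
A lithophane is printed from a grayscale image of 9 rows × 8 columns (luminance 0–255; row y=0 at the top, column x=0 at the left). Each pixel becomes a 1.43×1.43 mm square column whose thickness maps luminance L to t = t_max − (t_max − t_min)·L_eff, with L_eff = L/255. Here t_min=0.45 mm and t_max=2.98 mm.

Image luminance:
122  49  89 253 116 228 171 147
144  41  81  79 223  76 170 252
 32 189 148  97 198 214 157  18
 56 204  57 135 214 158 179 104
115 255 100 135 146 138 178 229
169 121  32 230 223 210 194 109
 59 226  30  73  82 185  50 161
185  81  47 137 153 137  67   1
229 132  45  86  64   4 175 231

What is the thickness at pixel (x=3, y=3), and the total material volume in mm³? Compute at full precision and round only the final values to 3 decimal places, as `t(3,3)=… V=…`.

span = t_max - t_min = 2.98 - 0.45 = 2.530
L(3,3) = 135, L_eff = 135/255 = 0.529412
t(3,3) = 2.98 - 2.530·0.529412 = 1.641
Σt over all 9·8 pixels = 607231/5100 ≈ 119.0649020
V = pitch²·Σt = 1.43²·607231/5100 = 243.476

t(3,3)=1.641 V=243.476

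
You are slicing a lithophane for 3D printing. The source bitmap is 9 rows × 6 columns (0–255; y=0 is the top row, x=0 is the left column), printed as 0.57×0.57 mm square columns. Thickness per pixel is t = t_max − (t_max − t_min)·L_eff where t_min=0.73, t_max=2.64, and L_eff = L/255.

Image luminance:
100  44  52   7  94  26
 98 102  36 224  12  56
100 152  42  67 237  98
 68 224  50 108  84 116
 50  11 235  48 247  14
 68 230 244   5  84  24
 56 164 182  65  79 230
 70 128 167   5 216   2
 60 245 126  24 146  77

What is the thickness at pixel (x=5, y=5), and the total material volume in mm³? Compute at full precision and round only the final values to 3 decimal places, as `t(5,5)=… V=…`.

span = t_max - t_min = 2.64 - 0.73 = 1.910
L(5,5) = 24, L_eff = 24/255 = 0.094118
t(5,5) = 2.64 - 1.910·0.094118 = 2.460
Σt over all 9·6 pixels = 861657/8500 ≈ 101.3714118
V = pitch²·Σt = 0.57²·861657/8500 = 32.936

t(5,5)=2.460 V=32.936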